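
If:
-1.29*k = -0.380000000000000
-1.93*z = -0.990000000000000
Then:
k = 0.29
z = 0.51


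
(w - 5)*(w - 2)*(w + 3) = w^3 - 4*w^2 - 11*w + 30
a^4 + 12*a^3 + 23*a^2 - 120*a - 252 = (a - 3)*(a + 2)*(a + 6)*(a + 7)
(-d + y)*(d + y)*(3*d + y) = -3*d^3 - d^2*y + 3*d*y^2 + y^3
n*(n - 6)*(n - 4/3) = n^3 - 22*n^2/3 + 8*n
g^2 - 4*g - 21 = (g - 7)*(g + 3)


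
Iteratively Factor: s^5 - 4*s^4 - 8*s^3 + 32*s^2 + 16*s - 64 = (s + 2)*(s^4 - 6*s^3 + 4*s^2 + 24*s - 32) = (s - 4)*(s + 2)*(s^3 - 2*s^2 - 4*s + 8) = (s - 4)*(s - 2)*(s + 2)*(s^2 - 4) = (s - 4)*(s - 2)^2*(s + 2)*(s + 2)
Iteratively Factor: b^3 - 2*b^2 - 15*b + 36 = (b - 3)*(b^2 + b - 12) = (b - 3)*(b + 4)*(b - 3)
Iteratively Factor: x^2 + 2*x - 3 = (x + 3)*(x - 1)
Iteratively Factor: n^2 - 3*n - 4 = (n + 1)*(n - 4)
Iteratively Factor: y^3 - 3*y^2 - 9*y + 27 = (y - 3)*(y^2 - 9) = (y - 3)^2*(y + 3)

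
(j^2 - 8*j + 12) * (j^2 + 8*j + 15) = j^4 - 37*j^2 - 24*j + 180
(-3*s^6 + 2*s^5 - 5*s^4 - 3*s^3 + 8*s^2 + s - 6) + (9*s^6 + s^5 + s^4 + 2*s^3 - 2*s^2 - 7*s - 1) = 6*s^6 + 3*s^5 - 4*s^4 - s^3 + 6*s^2 - 6*s - 7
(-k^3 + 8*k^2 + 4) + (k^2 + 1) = -k^3 + 9*k^2 + 5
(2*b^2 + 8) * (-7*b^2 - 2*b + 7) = -14*b^4 - 4*b^3 - 42*b^2 - 16*b + 56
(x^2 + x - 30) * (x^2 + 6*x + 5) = x^4 + 7*x^3 - 19*x^2 - 175*x - 150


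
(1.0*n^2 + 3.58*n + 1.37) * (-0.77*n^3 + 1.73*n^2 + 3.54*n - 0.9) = -0.77*n^5 - 1.0266*n^4 + 8.6785*n^3 + 14.1433*n^2 + 1.6278*n - 1.233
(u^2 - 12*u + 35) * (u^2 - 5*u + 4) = u^4 - 17*u^3 + 99*u^2 - 223*u + 140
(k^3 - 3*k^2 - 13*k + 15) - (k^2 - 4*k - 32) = k^3 - 4*k^2 - 9*k + 47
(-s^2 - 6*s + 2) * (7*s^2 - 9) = -7*s^4 - 42*s^3 + 23*s^2 + 54*s - 18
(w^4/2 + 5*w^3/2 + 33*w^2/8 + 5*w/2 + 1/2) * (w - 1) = w^5/2 + 2*w^4 + 13*w^3/8 - 13*w^2/8 - 2*w - 1/2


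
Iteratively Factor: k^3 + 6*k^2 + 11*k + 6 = (k + 3)*(k^2 + 3*k + 2) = (k + 1)*(k + 3)*(k + 2)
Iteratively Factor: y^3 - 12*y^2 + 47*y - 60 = (y - 4)*(y^2 - 8*y + 15) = (y - 5)*(y - 4)*(y - 3)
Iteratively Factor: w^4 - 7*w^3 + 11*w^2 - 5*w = (w - 5)*(w^3 - 2*w^2 + w) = w*(w - 5)*(w^2 - 2*w + 1) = w*(w - 5)*(w - 1)*(w - 1)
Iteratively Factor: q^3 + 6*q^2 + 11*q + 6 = (q + 3)*(q^2 + 3*q + 2) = (q + 1)*(q + 3)*(q + 2)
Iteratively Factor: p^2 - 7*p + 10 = (p - 5)*(p - 2)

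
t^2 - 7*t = t*(t - 7)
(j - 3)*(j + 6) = j^2 + 3*j - 18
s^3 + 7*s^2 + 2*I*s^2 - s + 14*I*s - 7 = (s + 7)*(s + I)^2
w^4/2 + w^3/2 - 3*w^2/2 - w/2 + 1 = (w/2 + 1)*(w - 1)^2*(w + 1)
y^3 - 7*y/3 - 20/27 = (y - 5/3)*(y + 1/3)*(y + 4/3)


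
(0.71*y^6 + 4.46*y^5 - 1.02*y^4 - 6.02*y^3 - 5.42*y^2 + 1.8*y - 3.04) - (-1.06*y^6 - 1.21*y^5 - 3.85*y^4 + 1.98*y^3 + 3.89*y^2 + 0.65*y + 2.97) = 1.77*y^6 + 5.67*y^5 + 2.83*y^4 - 8.0*y^3 - 9.31*y^2 + 1.15*y - 6.01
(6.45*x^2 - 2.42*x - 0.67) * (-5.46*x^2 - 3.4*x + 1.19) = -35.217*x^4 - 8.7168*x^3 + 19.5617*x^2 - 0.6018*x - 0.7973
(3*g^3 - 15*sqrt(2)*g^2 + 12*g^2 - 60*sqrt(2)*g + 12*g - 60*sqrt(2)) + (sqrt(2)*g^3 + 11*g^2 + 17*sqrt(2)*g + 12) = sqrt(2)*g^3 + 3*g^3 - 15*sqrt(2)*g^2 + 23*g^2 - 43*sqrt(2)*g + 12*g - 60*sqrt(2) + 12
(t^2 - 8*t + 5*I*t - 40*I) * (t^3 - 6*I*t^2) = t^5 - 8*t^4 - I*t^4 + 30*t^3 + 8*I*t^3 - 240*t^2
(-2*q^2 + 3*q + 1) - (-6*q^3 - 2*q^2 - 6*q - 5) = 6*q^3 + 9*q + 6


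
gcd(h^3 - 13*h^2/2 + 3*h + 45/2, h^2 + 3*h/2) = h + 3/2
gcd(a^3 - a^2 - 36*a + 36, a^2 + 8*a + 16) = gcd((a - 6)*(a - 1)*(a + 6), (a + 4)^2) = 1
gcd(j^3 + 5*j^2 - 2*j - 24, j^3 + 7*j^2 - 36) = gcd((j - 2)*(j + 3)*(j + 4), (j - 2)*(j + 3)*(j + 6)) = j^2 + j - 6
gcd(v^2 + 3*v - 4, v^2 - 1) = v - 1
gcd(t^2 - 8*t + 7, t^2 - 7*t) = t - 7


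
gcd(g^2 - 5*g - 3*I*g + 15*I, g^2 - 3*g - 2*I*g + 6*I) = 1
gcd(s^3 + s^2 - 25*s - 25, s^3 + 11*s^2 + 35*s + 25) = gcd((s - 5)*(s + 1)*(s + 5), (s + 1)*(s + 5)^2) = s^2 + 6*s + 5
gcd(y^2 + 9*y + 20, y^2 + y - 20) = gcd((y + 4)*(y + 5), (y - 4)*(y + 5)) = y + 5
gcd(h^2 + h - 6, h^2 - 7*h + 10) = h - 2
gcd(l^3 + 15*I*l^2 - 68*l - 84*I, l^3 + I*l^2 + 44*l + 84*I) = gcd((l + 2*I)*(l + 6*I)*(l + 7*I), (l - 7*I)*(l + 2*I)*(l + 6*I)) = l^2 + 8*I*l - 12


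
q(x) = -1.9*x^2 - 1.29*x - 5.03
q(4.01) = -40.76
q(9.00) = -170.54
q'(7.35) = -29.22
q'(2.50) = -10.79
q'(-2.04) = 6.46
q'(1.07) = -5.36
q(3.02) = -26.25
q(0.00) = -5.03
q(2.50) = -20.13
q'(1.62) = -7.45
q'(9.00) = -35.49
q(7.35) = -117.15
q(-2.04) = -10.31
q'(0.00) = -1.29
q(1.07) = -8.59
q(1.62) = -12.11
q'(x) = -3.8*x - 1.29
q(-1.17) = -6.12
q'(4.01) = -16.53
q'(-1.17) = 3.16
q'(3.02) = -12.77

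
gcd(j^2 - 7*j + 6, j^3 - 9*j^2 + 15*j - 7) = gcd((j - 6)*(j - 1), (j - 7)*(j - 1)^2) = j - 1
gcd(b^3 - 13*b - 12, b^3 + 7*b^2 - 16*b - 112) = b - 4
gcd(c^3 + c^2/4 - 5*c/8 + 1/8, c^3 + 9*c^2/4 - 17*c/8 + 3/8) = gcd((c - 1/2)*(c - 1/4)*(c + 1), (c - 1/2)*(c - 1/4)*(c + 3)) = c^2 - 3*c/4 + 1/8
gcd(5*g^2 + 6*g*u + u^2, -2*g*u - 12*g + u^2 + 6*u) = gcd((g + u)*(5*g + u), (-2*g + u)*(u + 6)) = 1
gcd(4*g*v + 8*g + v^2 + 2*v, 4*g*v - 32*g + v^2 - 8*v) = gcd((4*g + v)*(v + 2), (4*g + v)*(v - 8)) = 4*g + v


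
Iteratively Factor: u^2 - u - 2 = (u + 1)*(u - 2)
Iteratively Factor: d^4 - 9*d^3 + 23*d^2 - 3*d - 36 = (d - 3)*(d^3 - 6*d^2 + 5*d + 12) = (d - 3)*(d + 1)*(d^2 - 7*d + 12) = (d - 4)*(d - 3)*(d + 1)*(d - 3)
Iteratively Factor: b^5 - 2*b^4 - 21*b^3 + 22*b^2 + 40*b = (b + 1)*(b^4 - 3*b^3 - 18*b^2 + 40*b) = (b - 2)*(b + 1)*(b^3 - b^2 - 20*b) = b*(b - 2)*(b + 1)*(b^2 - b - 20) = b*(b - 2)*(b + 1)*(b + 4)*(b - 5)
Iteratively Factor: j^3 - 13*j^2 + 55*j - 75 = (j - 3)*(j^2 - 10*j + 25) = (j - 5)*(j - 3)*(j - 5)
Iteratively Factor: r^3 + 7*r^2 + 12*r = (r)*(r^2 + 7*r + 12) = r*(r + 4)*(r + 3)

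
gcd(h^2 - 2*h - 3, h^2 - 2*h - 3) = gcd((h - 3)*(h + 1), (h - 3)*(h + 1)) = h^2 - 2*h - 3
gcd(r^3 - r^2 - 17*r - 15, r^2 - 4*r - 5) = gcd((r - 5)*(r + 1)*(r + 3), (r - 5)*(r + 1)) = r^2 - 4*r - 5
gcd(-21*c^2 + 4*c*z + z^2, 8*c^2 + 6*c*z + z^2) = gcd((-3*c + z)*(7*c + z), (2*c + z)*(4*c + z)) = 1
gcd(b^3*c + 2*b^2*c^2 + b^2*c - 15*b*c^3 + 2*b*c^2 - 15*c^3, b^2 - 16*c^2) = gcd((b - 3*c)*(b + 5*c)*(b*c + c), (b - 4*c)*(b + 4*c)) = 1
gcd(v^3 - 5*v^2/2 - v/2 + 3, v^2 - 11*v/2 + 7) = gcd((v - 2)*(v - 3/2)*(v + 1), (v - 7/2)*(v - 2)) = v - 2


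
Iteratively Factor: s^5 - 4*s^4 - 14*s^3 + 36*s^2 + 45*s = (s)*(s^4 - 4*s^3 - 14*s^2 + 36*s + 45) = s*(s + 1)*(s^3 - 5*s^2 - 9*s + 45) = s*(s - 5)*(s + 1)*(s^2 - 9) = s*(s - 5)*(s - 3)*(s + 1)*(s + 3)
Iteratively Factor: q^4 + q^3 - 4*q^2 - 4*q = (q - 2)*(q^3 + 3*q^2 + 2*q) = (q - 2)*(q + 1)*(q^2 + 2*q) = q*(q - 2)*(q + 1)*(q + 2)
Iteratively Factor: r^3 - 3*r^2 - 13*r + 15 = (r - 5)*(r^2 + 2*r - 3) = (r - 5)*(r - 1)*(r + 3)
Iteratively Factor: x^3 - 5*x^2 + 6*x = (x - 3)*(x^2 - 2*x) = x*(x - 3)*(x - 2)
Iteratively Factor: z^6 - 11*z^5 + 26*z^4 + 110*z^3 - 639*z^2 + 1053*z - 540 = (z - 3)*(z^5 - 8*z^4 + 2*z^3 + 116*z^2 - 291*z + 180) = (z - 3)^2*(z^4 - 5*z^3 - 13*z^2 + 77*z - 60) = (z - 3)^2*(z + 4)*(z^3 - 9*z^2 + 23*z - 15) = (z - 5)*(z - 3)^2*(z + 4)*(z^2 - 4*z + 3) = (z - 5)*(z - 3)^2*(z - 1)*(z + 4)*(z - 3)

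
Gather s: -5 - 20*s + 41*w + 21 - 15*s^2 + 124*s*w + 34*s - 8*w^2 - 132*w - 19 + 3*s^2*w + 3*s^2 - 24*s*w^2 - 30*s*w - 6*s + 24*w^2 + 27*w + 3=s^2*(3*w - 12) + s*(-24*w^2 + 94*w + 8) + 16*w^2 - 64*w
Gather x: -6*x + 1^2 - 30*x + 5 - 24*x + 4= 10 - 60*x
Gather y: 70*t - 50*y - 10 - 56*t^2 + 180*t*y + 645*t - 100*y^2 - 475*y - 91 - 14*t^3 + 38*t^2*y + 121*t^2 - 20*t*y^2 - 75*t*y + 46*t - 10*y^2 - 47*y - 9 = -14*t^3 + 65*t^2 + 761*t + y^2*(-20*t - 110) + y*(38*t^2 + 105*t - 572) - 110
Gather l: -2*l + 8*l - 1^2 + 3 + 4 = 6*l + 6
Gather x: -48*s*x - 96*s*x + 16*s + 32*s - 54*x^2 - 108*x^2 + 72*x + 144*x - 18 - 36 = 48*s - 162*x^2 + x*(216 - 144*s) - 54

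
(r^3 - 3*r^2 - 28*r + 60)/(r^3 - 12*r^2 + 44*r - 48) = (r + 5)/(r - 4)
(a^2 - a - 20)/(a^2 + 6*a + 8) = (a - 5)/(a + 2)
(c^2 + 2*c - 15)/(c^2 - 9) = (c + 5)/(c + 3)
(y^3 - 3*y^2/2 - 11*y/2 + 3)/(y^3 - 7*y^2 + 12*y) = (y^2 + 3*y/2 - 1)/(y*(y - 4))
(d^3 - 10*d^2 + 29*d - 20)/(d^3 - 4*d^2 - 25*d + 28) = (d^2 - 9*d + 20)/(d^2 - 3*d - 28)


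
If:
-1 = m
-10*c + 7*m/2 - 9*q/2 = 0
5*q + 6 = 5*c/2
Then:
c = 38/245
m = -1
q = -55/49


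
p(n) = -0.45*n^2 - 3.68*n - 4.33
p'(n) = -0.9*n - 3.68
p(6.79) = -50.06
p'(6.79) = -9.79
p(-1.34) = -0.21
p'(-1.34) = -2.47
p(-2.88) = 2.54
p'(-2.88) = -1.09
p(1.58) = -11.27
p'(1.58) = -5.10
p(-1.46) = 0.08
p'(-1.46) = -2.37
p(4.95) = -33.57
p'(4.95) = -8.14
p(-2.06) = 1.34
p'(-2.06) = -1.83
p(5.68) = -39.75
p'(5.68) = -8.79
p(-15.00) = -50.38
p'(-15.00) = 9.82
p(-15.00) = -50.38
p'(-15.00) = 9.82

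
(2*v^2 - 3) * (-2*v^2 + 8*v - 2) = -4*v^4 + 16*v^3 + 2*v^2 - 24*v + 6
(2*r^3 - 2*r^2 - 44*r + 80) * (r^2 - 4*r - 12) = 2*r^5 - 10*r^4 - 60*r^3 + 280*r^2 + 208*r - 960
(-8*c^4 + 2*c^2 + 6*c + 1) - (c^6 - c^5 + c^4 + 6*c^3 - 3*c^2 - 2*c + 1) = -c^6 + c^5 - 9*c^4 - 6*c^3 + 5*c^2 + 8*c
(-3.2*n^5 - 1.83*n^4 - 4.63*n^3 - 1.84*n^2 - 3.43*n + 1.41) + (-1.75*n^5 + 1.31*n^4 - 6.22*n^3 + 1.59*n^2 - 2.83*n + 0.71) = -4.95*n^5 - 0.52*n^4 - 10.85*n^3 - 0.25*n^2 - 6.26*n + 2.12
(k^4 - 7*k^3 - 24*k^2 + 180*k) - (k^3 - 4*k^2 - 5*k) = k^4 - 8*k^3 - 20*k^2 + 185*k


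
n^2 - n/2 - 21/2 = (n - 7/2)*(n + 3)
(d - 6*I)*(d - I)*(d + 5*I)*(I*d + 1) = I*d^4 + 3*d^3 + 27*I*d^2 + 59*d - 30*I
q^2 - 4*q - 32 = (q - 8)*(q + 4)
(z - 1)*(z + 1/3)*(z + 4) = z^3 + 10*z^2/3 - 3*z - 4/3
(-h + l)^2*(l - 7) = h^2*l - 7*h^2 - 2*h*l^2 + 14*h*l + l^3 - 7*l^2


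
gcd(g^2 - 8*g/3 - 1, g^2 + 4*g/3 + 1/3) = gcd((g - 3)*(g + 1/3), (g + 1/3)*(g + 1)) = g + 1/3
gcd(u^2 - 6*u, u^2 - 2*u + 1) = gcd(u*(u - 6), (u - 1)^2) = 1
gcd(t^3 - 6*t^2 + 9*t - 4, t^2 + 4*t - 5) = t - 1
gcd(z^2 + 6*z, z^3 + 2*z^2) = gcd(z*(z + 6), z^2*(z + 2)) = z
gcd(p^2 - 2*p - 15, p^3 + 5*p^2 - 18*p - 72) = p + 3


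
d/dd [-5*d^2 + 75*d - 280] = 75 - 10*d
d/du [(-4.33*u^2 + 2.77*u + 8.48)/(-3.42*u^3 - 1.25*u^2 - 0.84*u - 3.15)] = (-14.8086*u^4 + 18.9468*u^3 + 94.1045*u^2 + 48.479*u - 1.6023)/(11.6964*u^6 + 8.55*u^5 + 7.3081*u^4 + 23.646*u^3 + 8.5806*u^2 + 5.292*u + 9.9225)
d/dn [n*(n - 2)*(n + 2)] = 3*n^2 - 4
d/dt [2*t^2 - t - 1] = 4*t - 1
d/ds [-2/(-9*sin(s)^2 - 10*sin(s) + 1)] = -4*(9*sin(s) + 5)*cos(s)/(9*sin(s)^2 + 10*sin(s) - 1)^2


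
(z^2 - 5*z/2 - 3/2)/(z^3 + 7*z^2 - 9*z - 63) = (z + 1/2)/(z^2 + 10*z + 21)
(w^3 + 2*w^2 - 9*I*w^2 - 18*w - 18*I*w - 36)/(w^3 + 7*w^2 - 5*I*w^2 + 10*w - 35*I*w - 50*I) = (w^2 - 9*I*w - 18)/(w^2 + 5*w*(1 - I) - 25*I)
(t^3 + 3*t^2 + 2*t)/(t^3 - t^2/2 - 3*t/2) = 2*(t + 2)/(2*t - 3)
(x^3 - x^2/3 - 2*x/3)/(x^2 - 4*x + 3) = x*(3*x + 2)/(3*(x - 3))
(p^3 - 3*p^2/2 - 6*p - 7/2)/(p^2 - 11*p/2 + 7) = (p^2 + 2*p + 1)/(p - 2)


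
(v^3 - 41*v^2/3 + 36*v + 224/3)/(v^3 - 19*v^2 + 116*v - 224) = (v + 4/3)/(v - 4)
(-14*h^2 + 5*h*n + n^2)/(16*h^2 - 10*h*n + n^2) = (-7*h - n)/(8*h - n)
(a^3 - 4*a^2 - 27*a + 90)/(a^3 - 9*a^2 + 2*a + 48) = (a^2 - a - 30)/(a^2 - 6*a - 16)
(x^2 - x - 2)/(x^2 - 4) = (x + 1)/(x + 2)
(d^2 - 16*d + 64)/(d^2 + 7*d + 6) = (d^2 - 16*d + 64)/(d^2 + 7*d + 6)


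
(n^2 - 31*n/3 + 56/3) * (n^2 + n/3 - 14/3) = n^4 - 10*n^3 + 95*n^2/9 + 490*n/9 - 784/9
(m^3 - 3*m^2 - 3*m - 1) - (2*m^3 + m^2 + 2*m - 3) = -m^3 - 4*m^2 - 5*m + 2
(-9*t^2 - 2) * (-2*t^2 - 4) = 18*t^4 + 40*t^2 + 8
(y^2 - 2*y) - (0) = y^2 - 2*y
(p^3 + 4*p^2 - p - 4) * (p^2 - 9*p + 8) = p^5 - 5*p^4 - 29*p^3 + 37*p^2 + 28*p - 32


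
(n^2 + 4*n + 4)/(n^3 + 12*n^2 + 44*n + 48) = (n + 2)/(n^2 + 10*n + 24)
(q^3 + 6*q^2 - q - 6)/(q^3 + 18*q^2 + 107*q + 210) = (q^2 - 1)/(q^2 + 12*q + 35)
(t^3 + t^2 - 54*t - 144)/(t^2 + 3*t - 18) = (t^2 - 5*t - 24)/(t - 3)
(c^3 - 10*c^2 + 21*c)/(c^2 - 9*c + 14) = c*(c - 3)/(c - 2)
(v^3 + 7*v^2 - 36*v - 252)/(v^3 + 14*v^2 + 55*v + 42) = (v - 6)/(v + 1)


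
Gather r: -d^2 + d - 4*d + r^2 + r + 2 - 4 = -d^2 - 3*d + r^2 + r - 2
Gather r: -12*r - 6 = -12*r - 6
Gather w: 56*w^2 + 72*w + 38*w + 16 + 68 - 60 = 56*w^2 + 110*w + 24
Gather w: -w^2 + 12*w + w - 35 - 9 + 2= -w^2 + 13*w - 42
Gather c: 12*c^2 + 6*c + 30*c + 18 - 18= 12*c^2 + 36*c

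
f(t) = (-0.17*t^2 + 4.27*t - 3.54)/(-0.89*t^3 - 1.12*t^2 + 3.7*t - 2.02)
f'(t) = (4.27 - 0.34*t)/(-0.89*t^3 - 1.12*t^2 + 3.7*t - 2.02) + (-0.17*t^2 + 4.27*t - 3.54)*(2.67*t^2 + 2.24*t - 3.7)/(-0.89*t^3 - 1.12*t^2 + 3.7*t - 2.02)^2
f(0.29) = 2.18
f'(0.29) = 1.87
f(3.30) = -0.26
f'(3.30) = 0.15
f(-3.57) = -1.91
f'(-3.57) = -3.37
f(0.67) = 2.43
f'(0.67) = -5.19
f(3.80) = -0.19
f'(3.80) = 0.10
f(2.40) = -0.48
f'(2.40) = 0.40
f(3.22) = -0.27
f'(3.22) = 0.17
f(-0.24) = 1.55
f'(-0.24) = 0.66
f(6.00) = -0.08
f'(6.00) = 0.03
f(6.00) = -0.08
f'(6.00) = 0.03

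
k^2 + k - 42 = (k - 6)*(k + 7)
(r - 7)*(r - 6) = r^2 - 13*r + 42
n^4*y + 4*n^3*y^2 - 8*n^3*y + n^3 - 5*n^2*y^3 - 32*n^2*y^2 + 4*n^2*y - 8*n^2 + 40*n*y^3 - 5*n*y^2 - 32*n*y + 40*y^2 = (n - 8)*(n - y)*(n + 5*y)*(n*y + 1)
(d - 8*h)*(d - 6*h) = d^2 - 14*d*h + 48*h^2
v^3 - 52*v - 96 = (v - 8)*(v + 2)*(v + 6)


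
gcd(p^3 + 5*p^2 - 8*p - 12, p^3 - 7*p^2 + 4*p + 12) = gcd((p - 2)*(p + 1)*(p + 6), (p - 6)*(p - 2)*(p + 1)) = p^2 - p - 2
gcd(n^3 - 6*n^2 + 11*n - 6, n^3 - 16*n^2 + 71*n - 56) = n - 1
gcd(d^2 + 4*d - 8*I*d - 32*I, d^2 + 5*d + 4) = d + 4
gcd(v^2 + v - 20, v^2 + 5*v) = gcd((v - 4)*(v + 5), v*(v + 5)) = v + 5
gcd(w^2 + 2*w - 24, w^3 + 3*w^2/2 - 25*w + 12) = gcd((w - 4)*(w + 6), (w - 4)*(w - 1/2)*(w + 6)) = w^2 + 2*w - 24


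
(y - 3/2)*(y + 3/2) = y^2 - 9/4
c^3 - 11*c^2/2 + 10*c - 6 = (c - 2)^2*(c - 3/2)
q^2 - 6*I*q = q*(q - 6*I)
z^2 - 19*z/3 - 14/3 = (z - 7)*(z + 2/3)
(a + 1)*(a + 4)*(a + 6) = a^3 + 11*a^2 + 34*a + 24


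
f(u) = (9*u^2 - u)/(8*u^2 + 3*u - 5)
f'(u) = (-16*u - 3)*(9*u^2 - u)/(8*u^2 + 3*u - 5)^2 + (18*u - 1)/(8*u^2 + 3*u - 5) = 5*(7*u^2 - 18*u + 1)/(64*u^4 + 48*u^3 - 71*u^2 - 30*u + 25)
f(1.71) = 1.05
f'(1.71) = -0.08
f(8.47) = 1.07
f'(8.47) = 0.00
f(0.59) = -5.71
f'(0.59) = -181.21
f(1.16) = 1.18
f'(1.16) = -0.61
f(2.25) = 1.03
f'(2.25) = -0.01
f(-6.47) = 1.23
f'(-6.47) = 0.02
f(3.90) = 1.04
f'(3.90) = 0.01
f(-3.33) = 1.40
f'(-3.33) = 0.13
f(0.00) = 0.00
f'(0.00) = 0.20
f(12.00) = 1.09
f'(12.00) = 0.00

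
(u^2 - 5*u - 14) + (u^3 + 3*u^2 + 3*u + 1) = u^3 + 4*u^2 - 2*u - 13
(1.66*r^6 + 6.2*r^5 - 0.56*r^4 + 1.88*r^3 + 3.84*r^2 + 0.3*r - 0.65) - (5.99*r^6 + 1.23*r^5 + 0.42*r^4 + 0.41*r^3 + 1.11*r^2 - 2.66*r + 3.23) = -4.33*r^6 + 4.97*r^5 - 0.98*r^4 + 1.47*r^3 + 2.73*r^2 + 2.96*r - 3.88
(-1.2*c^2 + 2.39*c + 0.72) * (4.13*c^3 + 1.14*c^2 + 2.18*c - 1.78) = -4.956*c^5 + 8.5027*c^4 + 3.0822*c^3 + 8.167*c^2 - 2.6846*c - 1.2816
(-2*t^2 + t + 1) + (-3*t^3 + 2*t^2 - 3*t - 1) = -3*t^3 - 2*t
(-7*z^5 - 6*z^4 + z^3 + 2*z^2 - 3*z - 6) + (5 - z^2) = -7*z^5 - 6*z^4 + z^3 + z^2 - 3*z - 1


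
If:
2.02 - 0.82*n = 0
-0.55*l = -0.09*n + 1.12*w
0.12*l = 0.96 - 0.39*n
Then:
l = -0.01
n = 2.46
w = 0.20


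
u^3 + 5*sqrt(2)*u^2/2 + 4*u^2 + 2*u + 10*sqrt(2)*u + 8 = (u + 4)*(u + sqrt(2)/2)*(u + 2*sqrt(2))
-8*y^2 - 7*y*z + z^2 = (-8*y + z)*(y + z)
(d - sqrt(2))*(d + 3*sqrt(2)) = d^2 + 2*sqrt(2)*d - 6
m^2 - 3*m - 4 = (m - 4)*(m + 1)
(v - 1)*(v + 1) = v^2 - 1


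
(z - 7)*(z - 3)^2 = z^3 - 13*z^2 + 51*z - 63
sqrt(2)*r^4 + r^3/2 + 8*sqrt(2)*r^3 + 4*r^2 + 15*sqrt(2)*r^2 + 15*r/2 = r*(r + 3)*(r + 5)*(sqrt(2)*r + 1/2)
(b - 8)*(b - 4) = b^2 - 12*b + 32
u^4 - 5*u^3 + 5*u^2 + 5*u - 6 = (u - 3)*(u - 2)*(u - 1)*(u + 1)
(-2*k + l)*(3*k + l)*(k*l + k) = -6*k^3*l - 6*k^3 + k^2*l^2 + k^2*l + k*l^3 + k*l^2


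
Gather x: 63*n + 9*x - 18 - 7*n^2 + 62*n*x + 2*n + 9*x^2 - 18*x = -7*n^2 + 65*n + 9*x^2 + x*(62*n - 9) - 18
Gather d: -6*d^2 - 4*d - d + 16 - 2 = -6*d^2 - 5*d + 14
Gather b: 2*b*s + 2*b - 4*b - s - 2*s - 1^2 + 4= b*(2*s - 2) - 3*s + 3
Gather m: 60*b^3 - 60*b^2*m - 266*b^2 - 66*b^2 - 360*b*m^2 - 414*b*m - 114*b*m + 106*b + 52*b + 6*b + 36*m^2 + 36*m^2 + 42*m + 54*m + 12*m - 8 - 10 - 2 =60*b^3 - 332*b^2 + 164*b + m^2*(72 - 360*b) + m*(-60*b^2 - 528*b + 108) - 20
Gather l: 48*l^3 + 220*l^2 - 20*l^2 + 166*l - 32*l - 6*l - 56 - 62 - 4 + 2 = 48*l^3 + 200*l^2 + 128*l - 120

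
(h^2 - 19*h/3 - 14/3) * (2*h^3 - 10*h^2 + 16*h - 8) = 2*h^5 - 68*h^4/3 + 70*h^3 - 188*h^2/3 - 24*h + 112/3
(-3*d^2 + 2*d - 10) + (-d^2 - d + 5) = -4*d^2 + d - 5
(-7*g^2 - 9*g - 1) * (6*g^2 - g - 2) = -42*g^4 - 47*g^3 + 17*g^2 + 19*g + 2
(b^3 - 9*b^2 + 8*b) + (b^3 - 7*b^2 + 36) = 2*b^3 - 16*b^2 + 8*b + 36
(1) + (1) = 2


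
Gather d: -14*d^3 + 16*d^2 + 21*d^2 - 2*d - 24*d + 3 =-14*d^3 + 37*d^2 - 26*d + 3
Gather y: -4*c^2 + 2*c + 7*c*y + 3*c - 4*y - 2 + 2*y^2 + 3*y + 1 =-4*c^2 + 5*c + 2*y^2 + y*(7*c - 1) - 1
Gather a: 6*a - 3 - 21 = 6*a - 24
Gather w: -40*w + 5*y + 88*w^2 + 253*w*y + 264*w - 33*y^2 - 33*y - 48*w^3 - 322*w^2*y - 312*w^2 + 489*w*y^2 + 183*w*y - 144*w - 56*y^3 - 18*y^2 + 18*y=-48*w^3 + w^2*(-322*y - 224) + w*(489*y^2 + 436*y + 80) - 56*y^3 - 51*y^2 - 10*y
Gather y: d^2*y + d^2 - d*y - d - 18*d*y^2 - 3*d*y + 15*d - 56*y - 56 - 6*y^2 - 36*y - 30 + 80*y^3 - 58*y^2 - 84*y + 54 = d^2 + 14*d + 80*y^3 + y^2*(-18*d - 64) + y*(d^2 - 4*d - 176) - 32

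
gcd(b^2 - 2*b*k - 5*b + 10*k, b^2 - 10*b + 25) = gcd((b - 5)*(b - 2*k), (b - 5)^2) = b - 5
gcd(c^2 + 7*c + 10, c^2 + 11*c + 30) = c + 5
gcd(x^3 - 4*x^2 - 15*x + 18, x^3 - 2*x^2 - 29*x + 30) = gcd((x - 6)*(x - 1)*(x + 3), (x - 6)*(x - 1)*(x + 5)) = x^2 - 7*x + 6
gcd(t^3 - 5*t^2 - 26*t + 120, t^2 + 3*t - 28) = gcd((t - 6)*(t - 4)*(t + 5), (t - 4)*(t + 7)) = t - 4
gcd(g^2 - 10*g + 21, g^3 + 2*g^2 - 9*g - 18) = g - 3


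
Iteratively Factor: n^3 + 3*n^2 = (n)*(n^2 + 3*n) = n^2*(n + 3)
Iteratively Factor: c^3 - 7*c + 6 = (c - 2)*(c^2 + 2*c - 3) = (c - 2)*(c - 1)*(c + 3)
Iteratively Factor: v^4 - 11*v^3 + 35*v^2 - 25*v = (v - 1)*(v^3 - 10*v^2 + 25*v) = (v - 5)*(v - 1)*(v^2 - 5*v) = (v - 5)^2*(v - 1)*(v)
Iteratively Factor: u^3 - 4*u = (u)*(u^2 - 4) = u*(u - 2)*(u + 2)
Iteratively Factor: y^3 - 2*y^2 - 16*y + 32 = (y + 4)*(y^2 - 6*y + 8) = (y - 4)*(y + 4)*(y - 2)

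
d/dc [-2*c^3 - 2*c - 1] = -6*c^2 - 2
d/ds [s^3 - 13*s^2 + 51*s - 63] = 3*s^2 - 26*s + 51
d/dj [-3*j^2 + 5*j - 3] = 5 - 6*j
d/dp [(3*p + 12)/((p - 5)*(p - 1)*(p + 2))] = 6*(-p^3 - 4*p^2 + 16*p + 19)/(p^6 - 8*p^5 + 2*p^4 + 76*p^3 - 31*p^2 - 140*p + 100)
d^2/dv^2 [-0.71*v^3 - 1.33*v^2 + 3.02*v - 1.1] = -4.26*v - 2.66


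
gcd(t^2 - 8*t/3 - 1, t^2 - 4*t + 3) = t - 3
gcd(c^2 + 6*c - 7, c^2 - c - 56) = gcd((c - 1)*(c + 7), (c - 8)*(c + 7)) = c + 7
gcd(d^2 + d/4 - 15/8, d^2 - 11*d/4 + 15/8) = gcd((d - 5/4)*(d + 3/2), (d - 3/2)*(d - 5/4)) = d - 5/4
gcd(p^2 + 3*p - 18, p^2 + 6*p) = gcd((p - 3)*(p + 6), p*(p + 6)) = p + 6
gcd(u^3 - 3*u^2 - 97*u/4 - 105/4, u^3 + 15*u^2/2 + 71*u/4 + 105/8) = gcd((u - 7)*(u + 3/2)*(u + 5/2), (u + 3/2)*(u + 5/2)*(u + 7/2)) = u^2 + 4*u + 15/4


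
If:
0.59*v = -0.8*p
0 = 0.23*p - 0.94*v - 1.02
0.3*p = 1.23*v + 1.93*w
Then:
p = 0.68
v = -0.92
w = 0.69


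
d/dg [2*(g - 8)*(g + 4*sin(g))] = 2*g + 2*(g - 8)*(4*cos(g) + 1) + 8*sin(g)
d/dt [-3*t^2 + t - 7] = 1 - 6*t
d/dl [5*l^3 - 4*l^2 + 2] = l*(15*l - 8)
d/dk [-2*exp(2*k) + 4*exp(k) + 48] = 4*(1 - exp(k))*exp(k)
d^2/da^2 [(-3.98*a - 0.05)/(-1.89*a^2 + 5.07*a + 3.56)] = ((40.1682 - 45.1332*a)*(-1.89*a^2 + 5.07*a + 3.56) - (3.78*a - 5.07)*(3.98*a + 0.05)*(7.56*a - 10.14))/(-1.89*a^2 + 5.07*a + 3.56)^3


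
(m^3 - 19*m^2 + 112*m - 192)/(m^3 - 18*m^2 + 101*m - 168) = (m - 8)/(m - 7)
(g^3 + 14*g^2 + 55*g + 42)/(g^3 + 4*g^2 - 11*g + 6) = (g^2 + 8*g + 7)/(g^2 - 2*g + 1)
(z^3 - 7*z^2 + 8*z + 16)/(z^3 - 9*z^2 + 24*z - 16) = (z + 1)/(z - 1)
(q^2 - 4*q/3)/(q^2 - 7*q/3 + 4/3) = q/(q - 1)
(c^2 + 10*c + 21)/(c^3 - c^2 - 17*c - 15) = (c + 7)/(c^2 - 4*c - 5)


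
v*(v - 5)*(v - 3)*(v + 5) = v^4 - 3*v^3 - 25*v^2 + 75*v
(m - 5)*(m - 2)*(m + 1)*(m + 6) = m^4 - 33*m^2 + 28*m + 60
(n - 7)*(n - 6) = n^2 - 13*n + 42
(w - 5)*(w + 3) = w^2 - 2*w - 15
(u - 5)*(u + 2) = u^2 - 3*u - 10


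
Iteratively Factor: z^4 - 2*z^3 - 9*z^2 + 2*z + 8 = (z - 1)*(z^3 - z^2 - 10*z - 8) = (z - 4)*(z - 1)*(z^2 + 3*z + 2) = (z - 4)*(z - 1)*(z + 1)*(z + 2)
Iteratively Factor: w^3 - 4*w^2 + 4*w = (w)*(w^2 - 4*w + 4) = w*(w - 2)*(w - 2)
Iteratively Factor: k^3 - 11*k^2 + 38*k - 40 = (k - 2)*(k^2 - 9*k + 20) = (k - 4)*(k - 2)*(k - 5)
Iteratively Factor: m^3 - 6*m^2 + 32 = (m + 2)*(m^2 - 8*m + 16) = (m - 4)*(m + 2)*(m - 4)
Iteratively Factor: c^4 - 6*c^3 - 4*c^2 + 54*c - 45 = (c - 5)*(c^3 - c^2 - 9*c + 9) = (c - 5)*(c - 3)*(c^2 + 2*c - 3) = (c - 5)*(c - 3)*(c + 3)*(c - 1)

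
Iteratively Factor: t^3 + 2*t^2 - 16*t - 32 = (t + 2)*(t^2 - 16) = (t - 4)*(t + 2)*(t + 4)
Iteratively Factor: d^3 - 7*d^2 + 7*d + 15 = (d + 1)*(d^2 - 8*d + 15) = (d - 5)*(d + 1)*(d - 3)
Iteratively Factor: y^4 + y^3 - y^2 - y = (y + 1)*(y^3 - y) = y*(y + 1)*(y^2 - 1) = y*(y + 1)^2*(y - 1)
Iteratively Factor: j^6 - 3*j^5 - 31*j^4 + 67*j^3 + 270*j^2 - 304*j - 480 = (j - 2)*(j^5 - j^4 - 33*j^3 + j^2 + 272*j + 240) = (j - 4)*(j - 2)*(j^4 + 3*j^3 - 21*j^2 - 83*j - 60) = (j - 5)*(j - 4)*(j - 2)*(j^3 + 8*j^2 + 19*j + 12) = (j - 5)*(j - 4)*(j - 2)*(j + 4)*(j^2 + 4*j + 3) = (j - 5)*(j - 4)*(j - 2)*(j + 3)*(j + 4)*(j + 1)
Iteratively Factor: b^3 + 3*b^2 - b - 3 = (b + 3)*(b^2 - 1) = (b - 1)*(b + 3)*(b + 1)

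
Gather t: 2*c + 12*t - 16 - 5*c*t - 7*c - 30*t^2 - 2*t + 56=-5*c - 30*t^2 + t*(10 - 5*c) + 40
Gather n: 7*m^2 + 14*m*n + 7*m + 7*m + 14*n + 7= 7*m^2 + 14*m + n*(14*m + 14) + 7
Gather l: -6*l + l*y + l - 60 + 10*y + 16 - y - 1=l*(y - 5) + 9*y - 45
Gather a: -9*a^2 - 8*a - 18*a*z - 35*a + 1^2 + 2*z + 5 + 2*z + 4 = -9*a^2 + a*(-18*z - 43) + 4*z + 10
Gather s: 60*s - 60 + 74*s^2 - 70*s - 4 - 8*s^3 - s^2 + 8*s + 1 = -8*s^3 + 73*s^2 - 2*s - 63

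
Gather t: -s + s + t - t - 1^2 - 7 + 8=0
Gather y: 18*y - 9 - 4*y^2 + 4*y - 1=-4*y^2 + 22*y - 10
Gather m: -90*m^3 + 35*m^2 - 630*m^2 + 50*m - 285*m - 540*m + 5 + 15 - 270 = -90*m^3 - 595*m^2 - 775*m - 250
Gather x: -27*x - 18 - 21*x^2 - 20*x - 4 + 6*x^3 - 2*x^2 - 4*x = 6*x^3 - 23*x^2 - 51*x - 22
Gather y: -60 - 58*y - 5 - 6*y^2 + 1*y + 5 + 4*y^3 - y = 4*y^3 - 6*y^2 - 58*y - 60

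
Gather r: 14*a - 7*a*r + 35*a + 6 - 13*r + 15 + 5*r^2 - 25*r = 49*a + 5*r^2 + r*(-7*a - 38) + 21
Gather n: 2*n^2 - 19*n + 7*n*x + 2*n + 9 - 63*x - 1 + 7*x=2*n^2 + n*(7*x - 17) - 56*x + 8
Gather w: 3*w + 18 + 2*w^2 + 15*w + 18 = 2*w^2 + 18*w + 36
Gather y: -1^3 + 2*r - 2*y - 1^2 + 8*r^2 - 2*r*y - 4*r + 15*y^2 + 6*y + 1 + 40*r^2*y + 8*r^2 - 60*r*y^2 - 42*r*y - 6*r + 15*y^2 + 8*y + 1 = 16*r^2 - 8*r + y^2*(30 - 60*r) + y*(40*r^2 - 44*r + 12)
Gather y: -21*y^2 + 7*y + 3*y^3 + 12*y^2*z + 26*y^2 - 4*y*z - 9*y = 3*y^3 + y^2*(12*z + 5) + y*(-4*z - 2)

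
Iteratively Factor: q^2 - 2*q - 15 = (q - 5)*(q + 3)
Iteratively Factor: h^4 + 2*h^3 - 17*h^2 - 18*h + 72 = (h + 4)*(h^3 - 2*h^2 - 9*h + 18) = (h - 3)*(h + 4)*(h^2 + h - 6) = (h - 3)*(h + 3)*(h + 4)*(h - 2)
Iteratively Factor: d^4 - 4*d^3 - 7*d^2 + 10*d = (d)*(d^3 - 4*d^2 - 7*d + 10) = d*(d + 2)*(d^2 - 6*d + 5) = d*(d - 1)*(d + 2)*(d - 5)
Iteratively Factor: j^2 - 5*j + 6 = (j - 3)*(j - 2)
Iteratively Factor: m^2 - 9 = (m - 3)*(m + 3)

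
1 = 1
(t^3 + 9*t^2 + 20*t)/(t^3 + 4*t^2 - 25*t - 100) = t/(t - 5)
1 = 1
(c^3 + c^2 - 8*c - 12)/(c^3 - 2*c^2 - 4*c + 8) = (c^2 - c - 6)/(c^2 - 4*c + 4)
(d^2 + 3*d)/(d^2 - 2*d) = (d + 3)/(d - 2)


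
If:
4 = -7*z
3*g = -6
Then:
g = -2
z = -4/7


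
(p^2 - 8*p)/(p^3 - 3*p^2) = (p - 8)/(p*(p - 3))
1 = 1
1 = 1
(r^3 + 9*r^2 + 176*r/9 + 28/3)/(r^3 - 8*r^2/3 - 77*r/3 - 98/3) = (r^2 + 20*r/3 + 4)/(r^2 - 5*r - 14)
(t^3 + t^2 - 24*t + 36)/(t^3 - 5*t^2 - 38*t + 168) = (t^2 - 5*t + 6)/(t^2 - 11*t + 28)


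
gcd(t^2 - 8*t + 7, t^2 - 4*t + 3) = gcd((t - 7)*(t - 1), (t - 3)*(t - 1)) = t - 1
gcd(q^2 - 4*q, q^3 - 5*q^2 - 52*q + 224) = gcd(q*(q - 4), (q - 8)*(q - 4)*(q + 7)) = q - 4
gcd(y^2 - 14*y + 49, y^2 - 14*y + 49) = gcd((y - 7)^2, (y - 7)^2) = y^2 - 14*y + 49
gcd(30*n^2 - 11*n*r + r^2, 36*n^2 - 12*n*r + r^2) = -6*n + r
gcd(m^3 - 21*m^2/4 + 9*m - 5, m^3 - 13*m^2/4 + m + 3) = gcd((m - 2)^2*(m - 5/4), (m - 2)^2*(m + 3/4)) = m^2 - 4*m + 4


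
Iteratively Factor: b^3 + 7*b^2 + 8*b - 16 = (b + 4)*(b^2 + 3*b - 4) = (b - 1)*(b + 4)*(b + 4)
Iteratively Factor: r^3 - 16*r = (r - 4)*(r^2 + 4*r) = (r - 4)*(r + 4)*(r)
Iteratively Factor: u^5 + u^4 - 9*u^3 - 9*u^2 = (u - 3)*(u^4 + 4*u^3 + 3*u^2) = (u - 3)*(u + 3)*(u^3 + u^2) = u*(u - 3)*(u + 3)*(u^2 + u) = u^2*(u - 3)*(u + 3)*(u + 1)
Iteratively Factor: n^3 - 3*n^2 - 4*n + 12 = (n - 3)*(n^2 - 4) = (n - 3)*(n + 2)*(n - 2)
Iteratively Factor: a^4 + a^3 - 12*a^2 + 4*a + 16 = (a - 2)*(a^3 + 3*a^2 - 6*a - 8) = (a - 2)^2*(a^2 + 5*a + 4) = (a - 2)^2*(a + 4)*(a + 1)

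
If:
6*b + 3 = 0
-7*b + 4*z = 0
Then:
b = -1/2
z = -7/8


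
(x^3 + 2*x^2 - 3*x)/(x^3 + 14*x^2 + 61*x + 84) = x*(x - 1)/(x^2 + 11*x + 28)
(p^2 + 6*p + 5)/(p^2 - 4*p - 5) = (p + 5)/(p - 5)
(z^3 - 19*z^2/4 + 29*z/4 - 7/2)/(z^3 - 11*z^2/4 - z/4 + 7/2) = (z - 1)/(z + 1)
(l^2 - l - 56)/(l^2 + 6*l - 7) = (l - 8)/(l - 1)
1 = 1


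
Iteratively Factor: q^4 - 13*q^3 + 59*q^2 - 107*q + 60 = (q - 1)*(q^3 - 12*q^2 + 47*q - 60) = (q - 3)*(q - 1)*(q^2 - 9*q + 20) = (q - 4)*(q - 3)*(q - 1)*(q - 5)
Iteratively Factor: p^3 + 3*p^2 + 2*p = (p + 1)*(p^2 + 2*p) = (p + 1)*(p + 2)*(p)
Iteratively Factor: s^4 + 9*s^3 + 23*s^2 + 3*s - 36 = (s + 4)*(s^3 + 5*s^2 + 3*s - 9) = (s + 3)*(s + 4)*(s^2 + 2*s - 3) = (s + 3)^2*(s + 4)*(s - 1)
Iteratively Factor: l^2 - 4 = (l - 2)*(l + 2)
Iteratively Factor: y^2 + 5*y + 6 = (y + 3)*(y + 2)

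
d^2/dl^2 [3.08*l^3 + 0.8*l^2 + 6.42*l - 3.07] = 18.48*l + 1.6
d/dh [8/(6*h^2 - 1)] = -96*h/(6*h^2 - 1)^2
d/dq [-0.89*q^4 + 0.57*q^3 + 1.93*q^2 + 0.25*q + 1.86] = -3.56*q^3 + 1.71*q^2 + 3.86*q + 0.25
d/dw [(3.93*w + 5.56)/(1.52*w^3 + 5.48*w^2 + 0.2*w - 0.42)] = (5.9736*w^3 + 21.5364*w^2 + 0.786*w - (3.93*w + 5.56)*(4.56*w^2 + 10.96*w + 0.2) - 1.6506)/(1.52*w^3 + 5.48*w^2 + 0.2*w - 0.42)^2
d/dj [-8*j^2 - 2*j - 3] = -16*j - 2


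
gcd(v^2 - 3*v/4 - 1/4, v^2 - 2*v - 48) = 1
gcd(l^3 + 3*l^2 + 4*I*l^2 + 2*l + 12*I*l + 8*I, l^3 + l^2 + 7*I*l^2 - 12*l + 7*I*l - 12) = l^2 + l*(1 + 4*I) + 4*I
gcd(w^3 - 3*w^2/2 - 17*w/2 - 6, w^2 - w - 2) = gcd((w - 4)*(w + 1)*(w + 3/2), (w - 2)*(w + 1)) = w + 1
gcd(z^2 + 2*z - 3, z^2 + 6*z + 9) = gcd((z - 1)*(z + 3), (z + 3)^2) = z + 3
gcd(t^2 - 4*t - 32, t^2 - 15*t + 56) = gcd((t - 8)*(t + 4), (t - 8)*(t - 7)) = t - 8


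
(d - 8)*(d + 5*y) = d^2 + 5*d*y - 8*d - 40*y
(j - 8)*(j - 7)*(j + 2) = j^3 - 13*j^2 + 26*j + 112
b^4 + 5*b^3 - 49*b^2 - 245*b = b*(b - 7)*(b + 5)*(b + 7)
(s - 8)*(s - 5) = s^2 - 13*s + 40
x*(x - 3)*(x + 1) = x^3 - 2*x^2 - 3*x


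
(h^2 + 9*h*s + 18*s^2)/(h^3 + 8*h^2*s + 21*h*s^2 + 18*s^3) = (h + 6*s)/(h^2 + 5*h*s + 6*s^2)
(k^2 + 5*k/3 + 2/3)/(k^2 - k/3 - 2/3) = (k + 1)/(k - 1)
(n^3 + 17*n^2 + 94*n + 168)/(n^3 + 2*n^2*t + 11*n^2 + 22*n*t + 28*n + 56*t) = (n + 6)/(n + 2*t)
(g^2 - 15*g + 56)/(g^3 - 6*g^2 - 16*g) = (g - 7)/(g*(g + 2))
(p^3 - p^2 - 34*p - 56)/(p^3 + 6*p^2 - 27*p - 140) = (p^2 - 5*p - 14)/(p^2 + 2*p - 35)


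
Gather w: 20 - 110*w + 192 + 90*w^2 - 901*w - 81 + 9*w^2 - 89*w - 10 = 99*w^2 - 1100*w + 121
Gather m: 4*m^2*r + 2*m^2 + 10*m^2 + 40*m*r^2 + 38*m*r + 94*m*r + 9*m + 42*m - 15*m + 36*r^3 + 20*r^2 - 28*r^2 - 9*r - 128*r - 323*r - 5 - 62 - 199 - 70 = m^2*(4*r + 12) + m*(40*r^2 + 132*r + 36) + 36*r^3 - 8*r^2 - 460*r - 336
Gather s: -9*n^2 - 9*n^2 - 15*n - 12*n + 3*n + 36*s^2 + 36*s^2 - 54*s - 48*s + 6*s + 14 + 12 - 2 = -18*n^2 - 24*n + 72*s^2 - 96*s + 24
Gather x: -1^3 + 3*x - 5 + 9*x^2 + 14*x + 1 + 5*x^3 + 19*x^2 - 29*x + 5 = 5*x^3 + 28*x^2 - 12*x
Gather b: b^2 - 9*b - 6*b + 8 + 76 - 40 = b^2 - 15*b + 44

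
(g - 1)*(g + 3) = g^2 + 2*g - 3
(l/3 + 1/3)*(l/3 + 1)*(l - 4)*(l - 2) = l^4/9 - 2*l^3/9 - 13*l^2/9 + 14*l/9 + 8/3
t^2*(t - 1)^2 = t^4 - 2*t^3 + t^2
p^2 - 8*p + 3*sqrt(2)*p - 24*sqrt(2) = (p - 8)*(p + 3*sqrt(2))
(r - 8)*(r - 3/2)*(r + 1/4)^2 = r^4 - 9*r^3 + 117*r^2/16 + 173*r/32 + 3/4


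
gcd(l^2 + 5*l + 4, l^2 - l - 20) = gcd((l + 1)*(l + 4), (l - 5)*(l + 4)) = l + 4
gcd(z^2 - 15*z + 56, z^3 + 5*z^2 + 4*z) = 1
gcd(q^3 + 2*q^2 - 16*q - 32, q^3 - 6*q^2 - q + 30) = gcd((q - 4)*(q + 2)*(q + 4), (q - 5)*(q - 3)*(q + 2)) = q + 2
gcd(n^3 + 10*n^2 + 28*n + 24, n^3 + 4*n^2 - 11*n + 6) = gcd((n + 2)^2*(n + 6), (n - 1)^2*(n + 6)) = n + 6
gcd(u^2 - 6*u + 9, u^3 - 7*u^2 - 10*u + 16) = 1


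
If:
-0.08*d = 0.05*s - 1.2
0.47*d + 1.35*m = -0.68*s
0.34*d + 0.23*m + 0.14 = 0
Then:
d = 5.93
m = -9.37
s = 14.51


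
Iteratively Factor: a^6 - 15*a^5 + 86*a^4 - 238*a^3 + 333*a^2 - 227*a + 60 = (a - 5)*(a^5 - 10*a^4 + 36*a^3 - 58*a^2 + 43*a - 12) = (a - 5)*(a - 1)*(a^4 - 9*a^3 + 27*a^2 - 31*a + 12) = (a - 5)*(a - 1)^2*(a^3 - 8*a^2 + 19*a - 12) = (a - 5)*(a - 3)*(a - 1)^2*(a^2 - 5*a + 4) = (a - 5)*(a - 4)*(a - 3)*(a - 1)^2*(a - 1)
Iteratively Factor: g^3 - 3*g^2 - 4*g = (g - 4)*(g^2 + g) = (g - 4)*(g + 1)*(g)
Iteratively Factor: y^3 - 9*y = (y)*(y^2 - 9) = y*(y - 3)*(y + 3)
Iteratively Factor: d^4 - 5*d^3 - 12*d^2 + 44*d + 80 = (d + 2)*(d^3 - 7*d^2 + 2*d + 40) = (d - 4)*(d + 2)*(d^2 - 3*d - 10) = (d - 4)*(d + 2)^2*(d - 5)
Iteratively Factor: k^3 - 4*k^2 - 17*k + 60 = (k - 5)*(k^2 + k - 12) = (k - 5)*(k - 3)*(k + 4)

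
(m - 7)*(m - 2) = m^2 - 9*m + 14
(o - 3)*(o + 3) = o^2 - 9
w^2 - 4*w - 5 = (w - 5)*(w + 1)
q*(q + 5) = q^2 + 5*q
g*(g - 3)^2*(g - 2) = g^4 - 8*g^3 + 21*g^2 - 18*g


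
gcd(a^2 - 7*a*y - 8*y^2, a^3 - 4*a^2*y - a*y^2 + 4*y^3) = a + y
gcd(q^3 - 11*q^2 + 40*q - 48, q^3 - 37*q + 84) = q^2 - 7*q + 12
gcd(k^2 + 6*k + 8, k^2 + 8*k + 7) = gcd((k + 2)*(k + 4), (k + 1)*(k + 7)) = 1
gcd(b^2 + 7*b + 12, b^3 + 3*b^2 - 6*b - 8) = b + 4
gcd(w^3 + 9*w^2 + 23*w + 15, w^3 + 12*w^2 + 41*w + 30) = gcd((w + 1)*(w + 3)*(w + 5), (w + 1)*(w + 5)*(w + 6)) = w^2 + 6*w + 5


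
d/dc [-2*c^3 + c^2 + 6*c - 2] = -6*c^2 + 2*c + 6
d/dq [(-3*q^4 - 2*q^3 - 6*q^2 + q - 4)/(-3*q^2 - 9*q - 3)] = (6*q^5 + 29*q^4 + 24*q^3 + 25*q^2 + 4*q - 13)/(3*(q^4 + 6*q^3 + 11*q^2 + 6*q + 1))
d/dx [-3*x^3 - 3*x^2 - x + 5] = -9*x^2 - 6*x - 1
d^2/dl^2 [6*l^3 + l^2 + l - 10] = 36*l + 2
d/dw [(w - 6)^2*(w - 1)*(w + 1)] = 4*w^3 - 36*w^2 + 70*w + 12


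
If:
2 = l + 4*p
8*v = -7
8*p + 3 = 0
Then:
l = 7/2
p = -3/8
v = -7/8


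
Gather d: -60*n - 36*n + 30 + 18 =48 - 96*n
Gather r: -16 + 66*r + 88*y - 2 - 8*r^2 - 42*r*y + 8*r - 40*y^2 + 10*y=-8*r^2 + r*(74 - 42*y) - 40*y^2 + 98*y - 18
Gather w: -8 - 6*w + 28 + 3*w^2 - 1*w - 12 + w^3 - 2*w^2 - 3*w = w^3 + w^2 - 10*w + 8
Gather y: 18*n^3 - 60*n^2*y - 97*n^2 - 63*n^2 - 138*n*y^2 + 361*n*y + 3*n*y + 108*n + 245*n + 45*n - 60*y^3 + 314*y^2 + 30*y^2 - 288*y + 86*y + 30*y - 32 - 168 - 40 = 18*n^3 - 160*n^2 + 398*n - 60*y^3 + y^2*(344 - 138*n) + y*(-60*n^2 + 364*n - 172) - 240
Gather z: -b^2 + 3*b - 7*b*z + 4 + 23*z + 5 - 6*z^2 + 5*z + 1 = -b^2 + 3*b - 6*z^2 + z*(28 - 7*b) + 10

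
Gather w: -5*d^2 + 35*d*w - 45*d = -5*d^2 + 35*d*w - 45*d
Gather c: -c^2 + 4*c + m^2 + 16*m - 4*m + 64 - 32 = -c^2 + 4*c + m^2 + 12*m + 32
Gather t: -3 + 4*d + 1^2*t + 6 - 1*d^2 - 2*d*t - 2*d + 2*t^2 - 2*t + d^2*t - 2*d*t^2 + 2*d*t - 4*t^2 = -d^2 + 2*d + t^2*(-2*d - 2) + t*(d^2 - 1) + 3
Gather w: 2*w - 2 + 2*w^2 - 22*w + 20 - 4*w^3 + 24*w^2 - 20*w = -4*w^3 + 26*w^2 - 40*w + 18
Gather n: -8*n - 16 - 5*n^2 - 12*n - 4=-5*n^2 - 20*n - 20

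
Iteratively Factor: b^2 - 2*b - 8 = (b - 4)*(b + 2)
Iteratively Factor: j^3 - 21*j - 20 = (j + 4)*(j^2 - 4*j - 5) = (j + 1)*(j + 4)*(j - 5)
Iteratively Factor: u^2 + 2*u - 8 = (u + 4)*(u - 2)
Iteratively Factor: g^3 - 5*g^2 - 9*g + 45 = (g - 3)*(g^2 - 2*g - 15) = (g - 3)*(g + 3)*(g - 5)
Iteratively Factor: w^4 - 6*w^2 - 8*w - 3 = (w - 3)*(w^3 + 3*w^2 + 3*w + 1) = (w - 3)*(w + 1)*(w^2 + 2*w + 1) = (w - 3)*(w + 1)^2*(w + 1)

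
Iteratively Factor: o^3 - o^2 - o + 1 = (o - 1)*(o^2 - 1) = (o - 1)*(o + 1)*(o - 1)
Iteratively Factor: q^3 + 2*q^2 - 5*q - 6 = (q + 3)*(q^2 - q - 2) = (q - 2)*(q + 3)*(q + 1)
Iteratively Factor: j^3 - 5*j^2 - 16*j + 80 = (j + 4)*(j^2 - 9*j + 20) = (j - 5)*(j + 4)*(j - 4)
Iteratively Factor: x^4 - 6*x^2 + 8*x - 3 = (x + 3)*(x^3 - 3*x^2 + 3*x - 1) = (x - 1)*(x + 3)*(x^2 - 2*x + 1) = (x - 1)^2*(x + 3)*(x - 1)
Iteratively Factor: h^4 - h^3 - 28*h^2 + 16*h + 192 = (h + 4)*(h^3 - 5*h^2 - 8*h + 48) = (h - 4)*(h + 4)*(h^2 - h - 12) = (h - 4)*(h + 3)*(h + 4)*(h - 4)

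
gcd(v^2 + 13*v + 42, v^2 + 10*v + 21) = v + 7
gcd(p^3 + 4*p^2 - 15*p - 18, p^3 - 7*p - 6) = p^2 - 2*p - 3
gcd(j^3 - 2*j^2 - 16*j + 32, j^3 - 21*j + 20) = j - 4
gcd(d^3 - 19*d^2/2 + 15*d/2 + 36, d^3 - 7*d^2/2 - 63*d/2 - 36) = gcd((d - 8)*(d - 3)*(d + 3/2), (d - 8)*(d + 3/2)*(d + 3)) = d^2 - 13*d/2 - 12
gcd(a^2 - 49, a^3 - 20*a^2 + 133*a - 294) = a - 7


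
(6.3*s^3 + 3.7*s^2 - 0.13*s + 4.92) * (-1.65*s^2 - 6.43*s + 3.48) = -10.395*s^5 - 46.614*s^4 - 1.6525*s^3 + 5.5939*s^2 - 32.088*s + 17.1216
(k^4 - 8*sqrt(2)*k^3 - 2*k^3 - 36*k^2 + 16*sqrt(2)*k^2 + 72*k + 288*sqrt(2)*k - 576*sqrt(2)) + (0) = k^4 - 8*sqrt(2)*k^3 - 2*k^3 - 36*k^2 + 16*sqrt(2)*k^2 + 72*k + 288*sqrt(2)*k - 576*sqrt(2)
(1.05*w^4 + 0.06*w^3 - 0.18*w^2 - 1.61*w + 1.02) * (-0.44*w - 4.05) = -0.462*w^5 - 4.2789*w^4 - 0.1638*w^3 + 1.4374*w^2 + 6.0717*w - 4.131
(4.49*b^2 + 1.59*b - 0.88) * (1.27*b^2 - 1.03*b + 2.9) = 5.7023*b^4 - 2.6054*b^3 + 10.2657*b^2 + 5.5174*b - 2.552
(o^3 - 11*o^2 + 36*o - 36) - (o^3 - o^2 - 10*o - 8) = -10*o^2 + 46*o - 28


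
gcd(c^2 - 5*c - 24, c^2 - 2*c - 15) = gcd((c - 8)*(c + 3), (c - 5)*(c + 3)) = c + 3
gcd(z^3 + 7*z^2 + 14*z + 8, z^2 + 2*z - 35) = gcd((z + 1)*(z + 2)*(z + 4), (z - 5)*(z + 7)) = 1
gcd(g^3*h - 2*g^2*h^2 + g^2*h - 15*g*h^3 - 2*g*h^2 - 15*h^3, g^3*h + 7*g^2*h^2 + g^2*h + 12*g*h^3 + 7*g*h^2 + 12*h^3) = g^2*h + 3*g*h^2 + g*h + 3*h^2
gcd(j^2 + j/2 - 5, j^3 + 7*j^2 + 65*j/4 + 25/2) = j + 5/2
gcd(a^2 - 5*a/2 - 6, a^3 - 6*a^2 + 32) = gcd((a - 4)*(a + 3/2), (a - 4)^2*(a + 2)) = a - 4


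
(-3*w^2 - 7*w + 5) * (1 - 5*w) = 15*w^3 + 32*w^2 - 32*w + 5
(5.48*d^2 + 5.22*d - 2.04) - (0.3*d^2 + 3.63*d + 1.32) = 5.18*d^2 + 1.59*d - 3.36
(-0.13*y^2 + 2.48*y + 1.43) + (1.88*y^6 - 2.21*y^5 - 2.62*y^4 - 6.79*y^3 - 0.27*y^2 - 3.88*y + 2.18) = 1.88*y^6 - 2.21*y^5 - 2.62*y^4 - 6.79*y^3 - 0.4*y^2 - 1.4*y + 3.61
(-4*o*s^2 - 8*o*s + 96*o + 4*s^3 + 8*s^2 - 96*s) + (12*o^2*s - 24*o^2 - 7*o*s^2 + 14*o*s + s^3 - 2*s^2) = 12*o^2*s - 24*o^2 - 11*o*s^2 + 6*o*s + 96*o + 5*s^3 + 6*s^2 - 96*s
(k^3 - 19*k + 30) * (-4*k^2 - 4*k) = -4*k^5 - 4*k^4 + 76*k^3 - 44*k^2 - 120*k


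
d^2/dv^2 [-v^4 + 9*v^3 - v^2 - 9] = -12*v^2 + 54*v - 2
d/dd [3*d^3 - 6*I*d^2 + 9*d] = 9*d^2 - 12*I*d + 9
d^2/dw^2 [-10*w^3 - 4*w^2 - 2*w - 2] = -60*w - 8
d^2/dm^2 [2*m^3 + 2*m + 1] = 12*m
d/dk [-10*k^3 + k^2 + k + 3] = -30*k^2 + 2*k + 1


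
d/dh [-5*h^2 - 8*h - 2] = -10*h - 8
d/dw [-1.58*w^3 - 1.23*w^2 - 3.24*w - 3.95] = -4.74*w^2 - 2.46*w - 3.24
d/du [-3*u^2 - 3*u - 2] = -6*u - 3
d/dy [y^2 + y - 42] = 2*y + 1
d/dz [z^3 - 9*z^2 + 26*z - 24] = 3*z^2 - 18*z + 26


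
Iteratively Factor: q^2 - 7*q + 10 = (q - 5)*(q - 2)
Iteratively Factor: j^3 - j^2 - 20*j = (j + 4)*(j^2 - 5*j) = (j - 5)*(j + 4)*(j)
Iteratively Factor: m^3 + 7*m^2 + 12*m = (m + 4)*(m^2 + 3*m) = m*(m + 4)*(m + 3)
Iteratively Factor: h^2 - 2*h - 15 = (h + 3)*(h - 5)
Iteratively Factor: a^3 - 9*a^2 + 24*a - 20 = (a - 2)*(a^2 - 7*a + 10) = (a - 2)^2*(a - 5)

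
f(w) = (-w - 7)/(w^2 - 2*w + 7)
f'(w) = (2 - 2*w)*(-w - 7)/(w^2 - 2*w + 7)^2 - 1/(w^2 - 2*w + 7) = (-w^2 + 2*w + 2*(w - 1)*(w + 7) - 7)/(w^2 - 2*w + 7)^2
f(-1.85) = -0.36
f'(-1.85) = -0.22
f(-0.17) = -0.93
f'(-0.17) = -0.43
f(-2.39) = -0.26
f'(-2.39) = -0.16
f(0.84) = -1.30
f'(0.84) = -0.24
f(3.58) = -0.84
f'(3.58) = 0.26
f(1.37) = -1.36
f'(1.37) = 0.00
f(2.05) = -1.27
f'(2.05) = 0.24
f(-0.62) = -0.74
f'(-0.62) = -0.39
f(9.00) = -0.23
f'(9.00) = 0.04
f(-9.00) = 0.02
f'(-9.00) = -0.00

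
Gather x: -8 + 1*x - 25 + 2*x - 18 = 3*x - 51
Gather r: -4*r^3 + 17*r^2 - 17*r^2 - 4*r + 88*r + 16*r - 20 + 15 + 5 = -4*r^3 + 100*r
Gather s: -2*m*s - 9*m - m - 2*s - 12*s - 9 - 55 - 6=-10*m + s*(-2*m - 14) - 70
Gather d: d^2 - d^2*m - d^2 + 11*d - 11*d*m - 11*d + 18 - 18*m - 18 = -d^2*m - 11*d*m - 18*m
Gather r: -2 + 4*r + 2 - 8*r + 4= 4 - 4*r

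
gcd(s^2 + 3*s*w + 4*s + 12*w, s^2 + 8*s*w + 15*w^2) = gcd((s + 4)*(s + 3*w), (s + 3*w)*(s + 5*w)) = s + 3*w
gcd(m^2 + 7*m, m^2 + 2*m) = m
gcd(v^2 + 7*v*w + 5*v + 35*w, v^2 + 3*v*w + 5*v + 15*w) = v + 5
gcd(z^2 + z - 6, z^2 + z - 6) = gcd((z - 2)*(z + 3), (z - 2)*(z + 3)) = z^2 + z - 6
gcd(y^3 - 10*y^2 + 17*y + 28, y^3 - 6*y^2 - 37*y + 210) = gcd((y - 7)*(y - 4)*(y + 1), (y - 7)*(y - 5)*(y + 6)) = y - 7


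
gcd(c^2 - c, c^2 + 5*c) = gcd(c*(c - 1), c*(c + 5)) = c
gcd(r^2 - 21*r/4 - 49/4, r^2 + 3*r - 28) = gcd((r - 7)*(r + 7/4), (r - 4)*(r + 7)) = 1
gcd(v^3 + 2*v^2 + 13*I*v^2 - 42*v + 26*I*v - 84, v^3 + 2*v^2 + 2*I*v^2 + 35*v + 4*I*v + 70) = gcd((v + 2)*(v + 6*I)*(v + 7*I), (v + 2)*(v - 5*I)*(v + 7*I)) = v^2 + v*(2 + 7*I) + 14*I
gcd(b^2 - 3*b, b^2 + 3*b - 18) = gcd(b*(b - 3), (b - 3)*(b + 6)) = b - 3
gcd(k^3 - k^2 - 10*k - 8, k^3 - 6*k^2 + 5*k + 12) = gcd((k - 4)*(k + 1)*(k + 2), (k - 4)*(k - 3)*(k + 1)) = k^2 - 3*k - 4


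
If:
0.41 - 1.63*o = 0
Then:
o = 0.25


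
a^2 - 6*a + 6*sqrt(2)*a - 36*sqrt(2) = (a - 6)*(a + 6*sqrt(2))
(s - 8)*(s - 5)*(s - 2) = s^3 - 15*s^2 + 66*s - 80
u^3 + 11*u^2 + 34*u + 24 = (u + 1)*(u + 4)*(u + 6)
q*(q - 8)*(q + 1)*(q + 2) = q^4 - 5*q^3 - 22*q^2 - 16*q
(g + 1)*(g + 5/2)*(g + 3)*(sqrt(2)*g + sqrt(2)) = sqrt(2)*g^4 + 15*sqrt(2)*g^3/2 + 39*sqrt(2)*g^2/2 + 41*sqrt(2)*g/2 + 15*sqrt(2)/2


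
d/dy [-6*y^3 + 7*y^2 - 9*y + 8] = -18*y^2 + 14*y - 9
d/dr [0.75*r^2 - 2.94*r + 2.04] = 1.5*r - 2.94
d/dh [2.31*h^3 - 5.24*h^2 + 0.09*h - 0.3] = 6.93*h^2 - 10.48*h + 0.09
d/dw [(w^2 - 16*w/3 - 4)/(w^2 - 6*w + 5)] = 2*(-w^2 + 27*w - 76)/(3*(w^4 - 12*w^3 + 46*w^2 - 60*w + 25))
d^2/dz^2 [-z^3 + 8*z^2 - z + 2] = 16 - 6*z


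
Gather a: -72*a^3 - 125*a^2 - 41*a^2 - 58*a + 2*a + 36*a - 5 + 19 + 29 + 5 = -72*a^3 - 166*a^2 - 20*a + 48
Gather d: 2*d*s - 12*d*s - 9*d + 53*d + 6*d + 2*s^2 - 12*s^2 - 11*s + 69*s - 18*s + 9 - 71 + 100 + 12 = d*(50 - 10*s) - 10*s^2 + 40*s + 50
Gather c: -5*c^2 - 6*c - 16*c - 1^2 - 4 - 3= -5*c^2 - 22*c - 8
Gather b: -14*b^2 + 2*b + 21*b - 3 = -14*b^2 + 23*b - 3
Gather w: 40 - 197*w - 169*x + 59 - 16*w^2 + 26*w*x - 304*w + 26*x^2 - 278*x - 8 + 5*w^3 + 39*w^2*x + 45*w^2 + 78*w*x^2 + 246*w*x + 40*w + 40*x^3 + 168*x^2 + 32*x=5*w^3 + w^2*(39*x + 29) + w*(78*x^2 + 272*x - 461) + 40*x^3 + 194*x^2 - 415*x + 91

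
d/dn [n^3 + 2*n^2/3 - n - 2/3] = 3*n^2 + 4*n/3 - 1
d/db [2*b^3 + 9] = 6*b^2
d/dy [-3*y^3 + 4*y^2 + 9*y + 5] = -9*y^2 + 8*y + 9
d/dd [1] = 0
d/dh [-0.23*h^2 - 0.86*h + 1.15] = -0.46*h - 0.86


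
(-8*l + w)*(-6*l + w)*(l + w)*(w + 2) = 48*l^3*w + 96*l^3 + 34*l^2*w^2 + 68*l^2*w - 13*l*w^3 - 26*l*w^2 + w^4 + 2*w^3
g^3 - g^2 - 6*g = g*(g - 3)*(g + 2)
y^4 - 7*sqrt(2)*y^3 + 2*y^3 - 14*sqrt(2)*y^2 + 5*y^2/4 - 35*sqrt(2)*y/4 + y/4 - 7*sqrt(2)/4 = (y + 1/2)^2*(y + 1)*(y - 7*sqrt(2))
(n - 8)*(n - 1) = n^2 - 9*n + 8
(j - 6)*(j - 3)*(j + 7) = j^3 - 2*j^2 - 45*j + 126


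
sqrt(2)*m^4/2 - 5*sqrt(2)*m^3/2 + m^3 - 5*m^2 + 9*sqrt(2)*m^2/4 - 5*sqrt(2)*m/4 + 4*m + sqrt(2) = (m - 4)*(m - 1)*(m + sqrt(2)/2)*(sqrt(2)*m/2 + 1/2)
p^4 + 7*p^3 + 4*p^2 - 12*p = p*(p - 1)*(p + 2)*(p + 6)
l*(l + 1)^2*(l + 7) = l^4 + 9*l^3 + 15*l^2 + 7*l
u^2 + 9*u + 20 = (u + 4)*(u + 5)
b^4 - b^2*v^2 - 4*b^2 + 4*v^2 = (b - 2)*(b + 2)*(b - v)*(b + v)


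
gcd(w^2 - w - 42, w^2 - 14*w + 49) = w - 7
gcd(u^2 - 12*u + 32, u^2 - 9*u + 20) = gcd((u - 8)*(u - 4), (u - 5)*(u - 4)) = u - 4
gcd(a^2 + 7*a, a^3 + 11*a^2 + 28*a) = a^2 + 7*a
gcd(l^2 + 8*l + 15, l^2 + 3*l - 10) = l + 5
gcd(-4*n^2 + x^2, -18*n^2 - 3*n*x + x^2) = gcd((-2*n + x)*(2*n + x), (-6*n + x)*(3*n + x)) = 1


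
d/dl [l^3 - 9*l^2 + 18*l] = 3*l^2 - 18*l + 18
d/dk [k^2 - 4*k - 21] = 2*k - 4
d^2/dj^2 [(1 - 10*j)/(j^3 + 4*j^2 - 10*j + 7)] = 2*(-(10*j - 1)*(3*j^2 + 8*j - 10)^2 + (30*j^2 + 80*j + (3*j + 4)*(10*j - 1) - 100)*(j^3 + 4*j^2 - 10*j + 7))/(j^3 + 4*j^2 - 10*j + 7)^3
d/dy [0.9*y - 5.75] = 0.900000000000000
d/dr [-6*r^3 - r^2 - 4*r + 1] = -18*r^2 - 2*r - 4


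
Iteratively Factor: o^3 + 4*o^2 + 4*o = (o + 2)*(o^2 + 2*o) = o*(o + 2)*(o + 2)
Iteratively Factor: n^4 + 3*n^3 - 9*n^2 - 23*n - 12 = (n + 1)*(n^3 + 2*n^2 - 11*n - 12) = (n + 1)^2*(n^2 + n - 12) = (n - 3)*(n + 1)^2*(n + 4)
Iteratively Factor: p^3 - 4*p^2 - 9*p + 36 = (p - 4)*(p^2 - 9) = (p - 4)*(p + 3)*(p - 3)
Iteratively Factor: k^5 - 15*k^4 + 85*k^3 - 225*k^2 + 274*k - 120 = (k - 4)*(k^4 - 11*k^3 + 41*k^2 - 61*k + 30) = (k - 5)*(k - 4)*(k^3 - 6*k^2 + 11*k - 6) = (k - 5)*(k - 4)*(k - 2)*(k^2 - 4*k + 3) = (k - 5)*(k - 4)*(k - 3)*(k - 2)*(k - 1)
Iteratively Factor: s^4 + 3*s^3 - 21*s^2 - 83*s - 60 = (s + 4)*(s^3 - s^2 - 17*s - 15) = (s - 5)*(s + 4)*(s^2 + 4*s + 3) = (s - 5)*(s + 3)*(s + 4)*(s + 1)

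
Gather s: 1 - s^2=1 - s^2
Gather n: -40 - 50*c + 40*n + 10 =-50*c + 40*n - 30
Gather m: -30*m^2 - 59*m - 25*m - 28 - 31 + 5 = -30*m^2 - 84*m - 54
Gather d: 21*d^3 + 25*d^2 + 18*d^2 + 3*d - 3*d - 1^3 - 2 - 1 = 21*d^3 + 43*d^2 - 4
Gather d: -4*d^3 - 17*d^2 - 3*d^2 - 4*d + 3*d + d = -4*d^3 - 20*d^2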